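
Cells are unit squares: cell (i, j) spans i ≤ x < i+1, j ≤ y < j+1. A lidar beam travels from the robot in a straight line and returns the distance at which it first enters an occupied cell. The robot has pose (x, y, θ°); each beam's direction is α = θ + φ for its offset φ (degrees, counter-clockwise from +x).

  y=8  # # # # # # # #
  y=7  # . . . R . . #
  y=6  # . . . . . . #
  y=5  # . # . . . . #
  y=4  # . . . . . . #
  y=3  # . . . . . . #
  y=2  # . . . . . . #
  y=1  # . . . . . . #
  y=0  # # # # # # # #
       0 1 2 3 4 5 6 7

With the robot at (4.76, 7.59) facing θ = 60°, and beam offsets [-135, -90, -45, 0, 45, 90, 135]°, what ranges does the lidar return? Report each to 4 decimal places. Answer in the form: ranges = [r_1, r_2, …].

ranges = [6.8225, 2.5865, 1.5841, 0.4734, 0.4245, 0.8200, 3.8926]

beam 1: φ=-135°, α=285°
  d=(0.2588,-0.9659)  start (4,7)  tX=0.9273 tY=0.6108  stride 1/|dx|=3.8637 1/|dy|=1.0353
    cross y-line → (4,6), t=0.6108
    cross x-line → (5,6), t=0.9273
    cross y-line → (5,5), t=1.6461
    cross y-line → (5,4), t=2.6814
    cross y-line → (5,3), t=3.7166
    cross y-line → (5,2), t=4.7519
    cross x-line → (6,2), t=4.7910
    cross y-line → (6,1), t=5.7872
    cross y-line → (6,0), t=6.8225 (wall)
  → r_1 = 6.8225
beam 2: φ=-90°, α=330°
  d=(0.8660,-0.5000)  start (4,7)  tX=0.2771 tY=1.1800  stride 1/|dx|=1.1547 1/|dy|=2.0000
    cross x-line → (5,7), t=0.2771
    cross y-line → (5,6), t=1.1800
    cross x-line → (6,6), t=1.4318
    cross x-line → (7,6), t=2.5865 (wall)
  → r_2 = 2.5865
beam 3: φ=-45°, α=15°
  d=(0.9659,0.2588)  start (4,7)  tX=0.2485 tY=1.5841  stride 1/|dx|=1.0353 1/|dy|=3.8637
    cross x-line → (5,7), t=0.2485
    cross x-line → (6,7), t=1.2837
    cross y-line → (6,8), t=1.5841 (wall)
  → r_3 = 1.5841
beam 4: φ=0°, α=60°
  d=(0.5000,0.8660)  start (4,7)  tX=0.4800 tY=0.4734  stride 1/|dx|=2.0000 1/|dy|=1.1547
    cross y-line → (4,8), t=0.4734 (wall)
  → r_4 = 0.4734
beam 5: φ=45°, α=105°
  d=(-0.2588,0.9659)  start (4,7)  tX=2.9364 tY=0.4245  stride 1/|dx|=3.8637 1/|dy|=1.0353
    cross y-line → (4,8), t=0.4245 (wall)
  → r_5 = 0.4245
beam 6: φ=90°, α=150°
  d=(-0.8660,0.5000)  start (4,7)  tX=0.8776 tY=0.8200  stride 1/|dx|=1.1547 1/|dy|=2.0000
    cross y-line → (4,8), t=0.8200 (wall)
  → r_6 = 0.8200
beam 7: φ=135°, α=195°
  d=(-0.9659,-0.2588)  start (4,7)  tX=0.7868 tY=2.2796  stride 1/|dx|=1.0353 1/|dy|=3.8637
    cross x-line → (3,7), t=0.7868
    cross x-line → (2,7), t=1.8221
    cross y-line → (2,6), t=2.2796
    cross x-line → (1,6), t=2.8574
    cross x-line → (0,6), t=3.8926 (wall)
  → r_7 = 3.8926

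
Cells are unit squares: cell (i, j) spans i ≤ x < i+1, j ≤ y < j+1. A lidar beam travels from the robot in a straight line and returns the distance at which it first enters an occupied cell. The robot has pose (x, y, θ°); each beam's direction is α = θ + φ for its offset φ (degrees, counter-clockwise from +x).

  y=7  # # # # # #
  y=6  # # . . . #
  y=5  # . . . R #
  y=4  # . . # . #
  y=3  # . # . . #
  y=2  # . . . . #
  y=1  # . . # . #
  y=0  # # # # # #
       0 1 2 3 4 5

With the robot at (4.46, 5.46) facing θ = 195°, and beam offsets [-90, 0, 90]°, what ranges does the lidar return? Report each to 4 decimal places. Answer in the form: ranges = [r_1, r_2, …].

beam 1: φ=-90°, α=105°
  cosα=-0.2588 sinα=0.9659 | (4,5) | tMaxX 1.7773 tMaxY 0.5590 | tΔX 3.8637 tΔY 1.0353
    t=0.5590 [y] (4,6)
    t=1.5943 [y] (4,7) — stop
  → r_1 = 1.5943
beam 2: φ=0°, α=195°
  cosα=-0.9659 sinα=-0.2588 | (4,5) | tMaxX 0.4762 tMaxY 1.7773 | tΔX 1.0353 tΔY 3.8637
    t=0.4762 [x] (3,5)
    t=1.5115 [x] (2,5)
    t=1.7773 [y] (2,4)
    t=2.5468 [x] (1,4)
    t=3.5821 [x] (0,4) — stop
  → r_2 = 3.5821
beam 3: φ=90°, α=285°
  cosα=0.2588 sinα=-0.9659 | (4,5) | tMaxX 2.0864 tMaxY 0.4762 | tΔX 3.8637 tΔY 1.0353
    t=0.4762 [y] (4,4)
    t=1.5115 [y] (4,3)
    t=2.0864 [x] (5,3) — stop
  → r_3 = 2.0864

ranges = [1.5943, 3.5821, 2.0864]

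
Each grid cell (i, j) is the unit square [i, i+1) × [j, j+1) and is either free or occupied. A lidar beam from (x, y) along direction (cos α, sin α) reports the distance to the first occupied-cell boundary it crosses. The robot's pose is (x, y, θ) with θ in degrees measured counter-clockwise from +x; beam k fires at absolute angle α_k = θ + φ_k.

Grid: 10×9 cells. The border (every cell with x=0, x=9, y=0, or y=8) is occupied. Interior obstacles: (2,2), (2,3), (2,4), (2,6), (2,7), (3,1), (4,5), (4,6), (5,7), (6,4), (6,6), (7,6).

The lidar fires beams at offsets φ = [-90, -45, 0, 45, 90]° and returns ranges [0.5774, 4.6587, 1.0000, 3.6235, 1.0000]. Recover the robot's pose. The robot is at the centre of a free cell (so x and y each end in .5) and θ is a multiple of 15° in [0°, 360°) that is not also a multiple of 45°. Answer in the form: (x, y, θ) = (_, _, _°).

Candidates: 44 free-cell centres × 16 headings = 704 poses. Raycast each; keep the one whose scan matches to 4 dp.
  (6.5, 7.5, 75°): beam 1 = 2.5882 ≠ 0.5774 ✗
  (4.5, 4.5, 240°): beam 1 = 4.0415 ≠ 0.5774 ✗
  (2.5, 1.5, 60°): beam 2 = 0.5176 ≠ 4.6587 ✗
  (5.5, 1.5, 165°): beam 1 = 2.5882 ≠ 0.5774 ✗
  (7.5, 2.5, 150°): beam 1 = 3.0000 ≠ 0.5774 ✗
  …
  (5.5, 5.5, 300°): r_1=0.5774, r_2=4.6587, r_3=1.0000, r_4=3.6235, r_5=1.0000 — all match ✓
Only this pose fits every beam.

(x, y, θ) = (5.5, 5.5, 300°)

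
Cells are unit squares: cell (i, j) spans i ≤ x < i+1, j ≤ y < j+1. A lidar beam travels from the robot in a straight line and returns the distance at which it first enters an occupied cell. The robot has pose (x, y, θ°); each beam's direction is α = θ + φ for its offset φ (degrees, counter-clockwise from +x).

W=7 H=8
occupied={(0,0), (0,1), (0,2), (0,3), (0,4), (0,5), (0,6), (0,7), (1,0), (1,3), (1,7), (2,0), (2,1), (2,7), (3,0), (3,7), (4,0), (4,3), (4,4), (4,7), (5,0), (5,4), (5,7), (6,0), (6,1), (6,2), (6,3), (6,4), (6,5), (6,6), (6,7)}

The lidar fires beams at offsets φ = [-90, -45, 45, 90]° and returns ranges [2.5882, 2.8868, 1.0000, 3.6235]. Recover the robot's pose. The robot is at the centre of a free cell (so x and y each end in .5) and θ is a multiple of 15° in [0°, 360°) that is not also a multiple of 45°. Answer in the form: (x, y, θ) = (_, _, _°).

(x, y, θ) = (2.5, 4.5, 165°)

Candidates: 25 free-cell centres × 16 headings = 400 poses. Raycast each; keep the one whose scan matches to 4 dp.
  (1.5, 1.5, 210°): beam 1 = 1.0000 ≠ 2.5882 ✗
  (1.5, 5.5, 330°): beam 1 = 1.0000 ≠ 2.5882 ✗
  (3.5, 6.5, 240°): beam 1 = 1.0000 ≠ 2.5882 ✗
  (5.5, 1.5, 150°): beam 1 = 1.0000 ≠ 2.5882 ✗
  (2.5, 2.5, 330°): beam 1 = 0.5774 ≠ 2.5882 ✗
  …
  (2.5, 4.5, 165°): r_1=2.5882, r_2=2.8868, r_3=1.0000, r_4=3.6235 — all match ✓
Unique over the lattice → pose = (2.5, 4.5, 165°).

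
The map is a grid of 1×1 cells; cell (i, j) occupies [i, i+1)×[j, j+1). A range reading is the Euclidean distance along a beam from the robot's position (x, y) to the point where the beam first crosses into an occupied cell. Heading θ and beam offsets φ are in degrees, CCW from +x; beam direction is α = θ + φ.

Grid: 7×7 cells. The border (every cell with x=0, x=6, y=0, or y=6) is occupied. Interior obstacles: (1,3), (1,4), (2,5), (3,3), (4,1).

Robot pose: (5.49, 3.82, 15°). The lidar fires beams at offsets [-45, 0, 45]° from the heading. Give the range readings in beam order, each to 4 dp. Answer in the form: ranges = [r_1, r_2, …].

beam 1: φ=-45°, α=330°
  d=(0.8660,-0.5000)  start (5,3)  tX=0.5889 tY=1.6400  stride 1/|dx|=1.1547 1/|dy|=2.0000
    cross x-line → (6,3), t=0.5889 (wall)
  → r_1 = 0.5889
beam 2: φ=0°, α=15°
  d=(0.9659,0.2588)  start (5,3)  tX=0.5280 tY=0.6955  stride 1/|dx|=1.0353 1/|dy|=3.8637
    cross x-line → (6,3), t=0.5280 (wall)
  → r_2 = 0.5280
beam 3: φ=45°, α=60°
  d=(0.5000,0.8660)  start (5,3)  tX=1.0200 tY=0.2078  stride 1/|dx|=2.0000 1/|dy|=1.1547
    cross y-line → (5,4), t=0.2078
    cross x-line → (6,4), t=1.0200 (wall)
  → r_3 = 1.0200

ranges = [0.5889, 0.5280, 1.0200]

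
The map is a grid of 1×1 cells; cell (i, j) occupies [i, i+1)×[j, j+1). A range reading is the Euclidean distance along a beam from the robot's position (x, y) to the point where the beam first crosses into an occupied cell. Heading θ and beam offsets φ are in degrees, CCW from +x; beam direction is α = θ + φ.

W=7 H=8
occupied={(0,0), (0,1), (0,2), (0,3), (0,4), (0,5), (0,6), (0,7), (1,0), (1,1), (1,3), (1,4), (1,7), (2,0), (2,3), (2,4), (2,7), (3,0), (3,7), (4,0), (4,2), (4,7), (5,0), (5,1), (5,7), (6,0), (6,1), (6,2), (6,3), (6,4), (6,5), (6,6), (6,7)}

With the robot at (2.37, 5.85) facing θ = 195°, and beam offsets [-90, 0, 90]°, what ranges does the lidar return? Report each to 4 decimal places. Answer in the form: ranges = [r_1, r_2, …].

beam 1: φ=-90°, α=105°
  dir = (cos 105°, sin 105°) = (-0.2588, 0.9659); from cell (2,5)
  next x-line at t=1.4296, next y-line at t=0.1553; Δt_x=3.8637, Δt_y=1.0353
    y: enter (2,6) at t=0.1553
    y: enter (2,7) at t=1.1906 ← occupied
  → r_1 = 1.1906
beam 2: φ=0°, α=195°
  dir = (cos 195°, sin 195°) = (-0.9659, -0.2588); from cell (2,5)
  next x-line at t=0.3831, next y-line at t=3.2841; Δt_x=1.0353, Δt_y=3.8637
    x: enter (1,5) at t=0.3831
    x: enter (0,5) at t=1.4183 ← occupied
  → r_2 = 1.4183
beam 3: φ=90°, α=285°
  dir = (cos 285°, sin 285°) = (0.2588, -0.9659); from cell (2,5)
  next x-line at t=2.4341, next y-line at t=0.8800; Δt_x=3.8637, Δt_y=1.0353
    y: enter (2,4) at t=0.8800 ← occupied
  → r_3 = 0.8800

ranges = [1.1906, 1.4183, 0.8800]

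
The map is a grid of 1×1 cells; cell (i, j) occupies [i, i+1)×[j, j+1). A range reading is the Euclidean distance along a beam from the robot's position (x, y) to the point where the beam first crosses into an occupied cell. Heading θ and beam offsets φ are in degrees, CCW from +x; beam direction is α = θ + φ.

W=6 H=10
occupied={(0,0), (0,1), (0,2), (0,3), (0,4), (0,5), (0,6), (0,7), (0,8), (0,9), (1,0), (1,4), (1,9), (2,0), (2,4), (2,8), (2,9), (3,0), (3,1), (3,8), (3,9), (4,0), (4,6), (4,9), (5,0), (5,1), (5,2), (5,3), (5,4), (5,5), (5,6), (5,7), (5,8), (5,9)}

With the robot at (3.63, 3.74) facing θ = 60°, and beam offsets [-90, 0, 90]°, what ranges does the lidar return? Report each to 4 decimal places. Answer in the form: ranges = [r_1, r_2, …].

beam 1: φ=-90°, α=330°
  d=(0.8660,-0.5000)  start (3,3)  tX=0.4272 tY=1.4800  stride 1/|dx|=1.1547 1/|dy|=2.0000
    cross x-line → (4,3), t=0.4272
    cross y-line → (4,2), t=1.4800
    cross x-line → (5,2), t=1.5819 (wall)
  → r_1 = 1.5819
beam 2: φ=0°, α=60°
  d=(0.5000,0.8660)  start (3,3)  tX=0.7400 tY=0.3002  stride 1/|dx|=2.0000 1/|dy|=1.1547
    cross y-line → (3,4), t=0.3002
    cross x-line → (4,4), t=0.7400
    cross y-line → (4,5), t=1.4549
    cross y-line → (4,6), t=2.6096 (wall)
  → r_2 = 2.6096
beam 3: φ=90°, α=150°
  d=(-0.8660,0.5000)  start (3,3)  tX=0.7275 tY=0.5200  stride 1/|dx|=1.1547 1/|dy|=2.0000
    cross y-line → (3,4), t=0.5200
    cross x-line → (2,4), t=0.7275 (wall)
  → r_3 = 0.7275

ranges = [1.5819, 2.6096, 0.7275]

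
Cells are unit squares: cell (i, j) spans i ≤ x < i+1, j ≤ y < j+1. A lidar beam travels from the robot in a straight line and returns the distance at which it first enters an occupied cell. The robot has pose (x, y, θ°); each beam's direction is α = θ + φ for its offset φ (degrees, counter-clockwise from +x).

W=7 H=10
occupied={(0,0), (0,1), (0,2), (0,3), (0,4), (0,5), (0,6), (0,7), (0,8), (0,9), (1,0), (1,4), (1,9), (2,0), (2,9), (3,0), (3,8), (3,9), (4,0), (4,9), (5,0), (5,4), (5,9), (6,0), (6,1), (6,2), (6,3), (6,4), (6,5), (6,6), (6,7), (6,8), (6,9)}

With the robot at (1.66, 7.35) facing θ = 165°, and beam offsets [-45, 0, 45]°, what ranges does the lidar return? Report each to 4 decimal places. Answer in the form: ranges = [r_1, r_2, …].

ranges = [1.3200, 0.6833, 0.7621]

beam 1: φ=-45°, α=120°
  d=(-0.5000,0.8660)  start (1,7)  tX=1.3200 tY=0.7506  stride 1/|dx|=2.0000 1/|dy|=1.1547
    cross y-line → (1,8), t=0.7506
    cross x-line → (0,8), t=1.3200 (wall)
  → r_1 = 1.3200
beam 2: φ=0°, α=165°
  d=(-0.9659,0.2588)  start (1,7)  tX=0.6833 tY=2.5114  stride 1/|dx|=1.0353 1/|dy|=3.8637
    cross x-line → (0,7), t=0.6833 (wall)
  → r_2 = 0.6833
beam 3: φ=45°, α=210°
  d=(-0.8660,-0.5000)  start (1,7)  tX=0.7621 tY=0.7000  stride 1/|dx|=1.1547 1/|dy|=2.0000
    cross y-line → (1,6), t=0.7000
    cross x-line → (0,6), t=0.7621 (wall)
  → r_3 = 0.7621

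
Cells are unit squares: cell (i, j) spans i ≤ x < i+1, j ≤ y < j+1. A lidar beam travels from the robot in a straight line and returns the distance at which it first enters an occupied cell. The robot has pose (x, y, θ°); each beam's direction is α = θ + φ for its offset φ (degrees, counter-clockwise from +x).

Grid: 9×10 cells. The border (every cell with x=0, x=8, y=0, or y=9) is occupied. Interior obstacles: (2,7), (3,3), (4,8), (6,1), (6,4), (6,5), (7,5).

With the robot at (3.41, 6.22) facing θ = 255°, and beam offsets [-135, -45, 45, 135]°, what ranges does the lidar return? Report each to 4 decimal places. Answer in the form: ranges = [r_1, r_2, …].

beam 1: φ=-135°, α=120°
  d=(-0.5000,0.8660)  start (3,6)  tX=0.8200 tY=0.9007  stride 1/|dx|=2.0000 1/|dy|=1.1547
    cross x-line → (2,6), t=0.8200
    cross y-line → (2,7), t=0.9007 (wall)
  → r_1 = 0.9007
beam 2: φ=-45°, α=210°
  d=(-0.8660,-0.5000)  start (3,6)  tX=0.4734 tY=0.4400  stride 1/|dx|=1.1547 1/|dy|=2.0000
    cross y-line → (3,5), t=0.4400
    cross x-line → (2,5), t=0.4734
    cross x-line → (1,5), t=1.6281
    cross y-line → (1,4), t=2.4400
    cross x-line → (0,4), t=2.7828 (wall)
  → r_2 = 2.7828
beam 3: φ=45°, α=300°
  d=(0.5000,-0.8660)  start (3,6)  tX=1.1800 tY=0.2540  stride 1/|dx|=2.0000 1/|dy|=1.1547
    cross y-line → (3,5), t=0.2540
    cross x-line → (4,5), t=1.1800
    cross y-line → (4,4), t=1.4087
    cross y-line → (4,3), t=2.5634
    cross x-line → (5,3), t=3.1800
    cross y-line → (5,2), t=3.7181
    cross y-line → (5,1), t=4.8728
    cross x-line → (6,1), t=5.1800 (wall)
  → r_3 = 5.1800
beam 4: φ=135°, α=30°
  d=(0.8660,0.5000)  start (3,6)  tX=0.6813 tY=1.5600  stride 1/|dx|=1.1547 1/|dy|=2.0000
    cross x-line → (4,6), t=0.6813
    cross y-line → (4,7), t=1.5600
    cross x-line → (5,7), t=1.8360
    cross x-line → (6,7), t=2.9907
    cross y-line → (6,8), t=3.5600
    cross x-line → (7,8), t=4.1454
    cross x-line → (8,8), t=5.3001 (wall)
  → r_4 = 5.3001

ranges = [0.9007, 2.7828, 5.1800, 5.3001]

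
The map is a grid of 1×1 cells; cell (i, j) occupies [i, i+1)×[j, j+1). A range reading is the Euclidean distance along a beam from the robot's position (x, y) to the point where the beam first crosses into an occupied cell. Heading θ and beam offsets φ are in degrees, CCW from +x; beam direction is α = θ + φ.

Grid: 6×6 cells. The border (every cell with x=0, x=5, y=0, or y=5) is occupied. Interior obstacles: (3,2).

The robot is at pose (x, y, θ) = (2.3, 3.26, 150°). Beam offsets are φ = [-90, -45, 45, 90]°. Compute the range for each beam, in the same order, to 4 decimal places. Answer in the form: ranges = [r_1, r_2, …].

beam 1: φ=-90°, α=60°
  direction (0.5000, 0.8660); cell (2,3); t to first gridline: x 1.4000, y 0.8545 (then +2.0000 / +1.1547)
    (2,4) via y @ 0.8545
    (3,4) via x @ 1.4000
    (3,5) via y @ 2.0092  # hit
  → r_1 = 2.0092
beam 2: φ=-45°, α=105°
  direction (-0.2588, 0.9659); cell (2,3); t to first gridline: x 1.1591, y 0.7661 (then +3.8637 / +1.0353)
    (2,4) via y @ 0.7661
    (1,4) via x @ 1.1591
    (1,5) via y @ 1.8014  # hit
  → r_2 = 1.8014
beam 3: φ=45°, α=195°
  direction (-0.9659, -0.2588); cell (2,3); t to first gridline: x 0.3106, y 1.0046 (then +1.0353 / +3.8637)
    (1,3) via x @ 0.3106
    (1,2) via y @ 1.0046
    (0,2) via x @ 1.3459  # hit
  → r_3 = 1.3459
beam 4: φ=90°, α=240°
  direction (-0.5000, -0.8660); cell (2,3); t to first gridline: x 0.6000, y 0.3002 (then +2.0000 / +1.1547)
    (2,2) via y @ 0.3002
    (1,2) via x @ 0.6000
    (1,1) via y @ 1.4549
    (0,1) via x @ 2.6000  # hit
  → r_4 = 2.6000

ranges = [2.0092, 1.8014, 1.3459, 2.6000]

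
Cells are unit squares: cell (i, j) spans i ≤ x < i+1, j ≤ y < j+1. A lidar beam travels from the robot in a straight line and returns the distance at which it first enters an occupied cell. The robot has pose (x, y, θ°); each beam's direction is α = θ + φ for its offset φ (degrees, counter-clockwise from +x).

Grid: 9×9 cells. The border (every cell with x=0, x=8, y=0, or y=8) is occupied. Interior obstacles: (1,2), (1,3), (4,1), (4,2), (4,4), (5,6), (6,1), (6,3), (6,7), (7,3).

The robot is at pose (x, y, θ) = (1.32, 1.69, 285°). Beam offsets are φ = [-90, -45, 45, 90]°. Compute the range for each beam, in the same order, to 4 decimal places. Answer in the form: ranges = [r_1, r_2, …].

beam 1: φ=-90°, α=195°
  cosα=-0.9659 sinα=-0.2588 | (1,1) | tMaxX 0.3313 tMaxY 2.6660 | tΔX 1.0353 tΔY 3.8637
    t=0.3313 [x] (0,1) — stop
  → r_1 = 0.3313
beam 2: φ=-45°, α=240°
  cosα=-0.5000 sinα=-0.8660 | (1,1) | tMaxX 0.6400 tMaxY 0.7967 | tΔX 2.0000 tΔY 1.1547
    t=0.6400 [x] (0,1) — stop
  → r_2 = 0.6400
beam 3: φ=45°, α=330°
  cosα=0.8660 sinα=-0.5000 | (1,1) | tMaxX 0.7852 tMaxY 1.3800 | tΔX 1.1547 tΔY 2.0000
    t=0.7852 [x] (2,1)
    t=1.3800 [y] (2,0) — stop
  → r_3 = 1.3800
beam 4: φ=90°, α=15°
  cosα=0.9659 sinα=0.2588 | (1,1) | tMaxX 0.7040 tMaxY 1.1977 | tΔX 1.0353 tΔY 3.8637
    t=0.7040 [x] (2,1)
    t=1.1977 [y] (2,2)
    t=1.7393 [x] (3,2)
    t=2.7745 [x] (4,2) — stop
  → r_4 = 2.7745

ranges = [0.3313, 0.6400, 1.3800, 2.7745]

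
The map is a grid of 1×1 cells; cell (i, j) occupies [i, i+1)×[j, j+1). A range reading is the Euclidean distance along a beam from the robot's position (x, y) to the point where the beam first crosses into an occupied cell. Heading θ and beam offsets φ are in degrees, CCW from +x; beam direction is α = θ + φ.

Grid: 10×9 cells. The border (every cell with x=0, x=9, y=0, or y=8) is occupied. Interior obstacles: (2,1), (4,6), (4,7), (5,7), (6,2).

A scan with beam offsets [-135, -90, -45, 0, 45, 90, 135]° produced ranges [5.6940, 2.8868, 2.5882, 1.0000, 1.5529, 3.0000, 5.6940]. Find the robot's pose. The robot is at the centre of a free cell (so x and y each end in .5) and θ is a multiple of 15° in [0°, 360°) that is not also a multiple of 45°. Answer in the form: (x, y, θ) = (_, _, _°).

(x, y, θ) = (3.5, 2.5, 240°)

Enumerate (i+0.5, j+0.5, θ) over the 51 free cells and 16 admissible headings. For each, cast all 7 beams and compare to the given ranges.
  (5.5, 3.5, 15°): beam 1 = 2.8868 ≠ 5.6940 ✗
  (2.5, 2.5, 60°): beam 1 = 0.5176 ≠ 5.6940 ✗
  (3.5, 1.5, 210°): beam 1 = 4.6587 ≠ 5.6940 ✗
  …
  (3.5, 2.5, 240°): r_1=5.6940, r_2=2.8868, r_3=2.5882, r_4=1.0000, r_5=1.5529, r_6=3.0000, r_7=5.6940 — all match ✓
Only this pose fits every beam.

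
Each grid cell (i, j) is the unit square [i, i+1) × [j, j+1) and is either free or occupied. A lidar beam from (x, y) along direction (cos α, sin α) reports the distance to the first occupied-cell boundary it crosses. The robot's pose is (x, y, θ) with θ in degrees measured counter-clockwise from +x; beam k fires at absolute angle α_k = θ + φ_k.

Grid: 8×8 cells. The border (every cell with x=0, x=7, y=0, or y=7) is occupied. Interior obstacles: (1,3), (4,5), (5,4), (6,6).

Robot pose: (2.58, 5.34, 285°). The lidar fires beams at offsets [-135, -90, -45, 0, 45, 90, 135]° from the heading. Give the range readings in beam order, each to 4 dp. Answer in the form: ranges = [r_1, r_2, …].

beam 1: φ=-135°, α=150°
  direction (-0.8660, 0.5000); cell (2,5); t to first gridline: x 0.6697, y 1.3200 (then +1.1547 / +2.0000)
    (1,5) via x @ 0.6697
    (1,6) via y @ 1.3200
    (0,6) via x @ 1.8244  # hit
  → r_1 = 1.8244
beam 2: φ=-90°, α=195°
  direction (-0.9659, -0.2588); cell (2,5); t to first gridline: x 0.6005, y 1.3137 (then +1.0353 / +3.8637)
    (1,5) via x @ 0.6005
    (1,4) via y @ 1.3137
    (0,4) via x @ 1.6357  # hit
  → r_2 = 1.6357
beam 3: φ=-45°, α=240°
  direction (-0.5000, -0.8660); cell (2,5); t to first gridline: x 1.1600, y 0.3926 (then +2.0000 / +1.1547)
    (2,4) via y @ 0.3926
    (1,4) via x @ 1.1600
    (1,3) via y @ 1.5473  # hit
  → r_3 = 1.5473
beam 4: φ=0°, α=285°
  direction (0.2588, -0.9659); cell (2,5); t to first gridline: x 1.6228, y 0.3520 (then +3.8637 / +1.0353)
    (2,4) via y @ 0.3520
    (2,3) via y @ 1.3873
    (3,3) via x @ 1.6228
    (3,2) via y @ 2.4225
    (3,1) via y @ 3.4578
    (3,0) via y @ 4.4931  # hit
  → r_4 = 4.4931
beam 5: φ=45°, α=330°
  direction (0.8660, -0.5000); cell (2,5); t to first gridline: x 0.4850, y 0.6800 (then +1.1547 / +2.0000)
    (3,5) via x @ 0.4850
    (3,4) via y @ 0.6800
    (4,4) via x @ 1.6397
    (4,3) via y @ 2.6800
    (5,3) via x @ 2.7944
    (6,3) via x @ 3.9491
    (6,2) via y @ 4.6800
    (7,2) via x @ 5.1038  # hit
  → r_5 = 5.1038
beam 6: φ=90°, α=15°
  direction (0.9659, 0.2588); cell (2,5); t to first gridline: x 0.4348, y 2.5500 (then +1.0353 / +3.8637)
    (3,5) via x @ 0.4348
    (4,5) via x @ 1.4701  # hit
  → r_6 = 1.4701
beam 7: φ=135°, α=60°
  direction (0.5000, 0.8660); cell (2,5); t to first gridline: x 0.8400, y 0.7621 (then +2.0000 / +1.1547)
    (2,6) via y @ 0.7621
    (3,6) via x @ 0.8400
    (3,7) via y @ 1.9168  # hit
  → r_7 = 1.9168

ranges = [1.8244, 1.6357, 1.5473, 4.4931, 5.1038, 1.4701, 1.9168]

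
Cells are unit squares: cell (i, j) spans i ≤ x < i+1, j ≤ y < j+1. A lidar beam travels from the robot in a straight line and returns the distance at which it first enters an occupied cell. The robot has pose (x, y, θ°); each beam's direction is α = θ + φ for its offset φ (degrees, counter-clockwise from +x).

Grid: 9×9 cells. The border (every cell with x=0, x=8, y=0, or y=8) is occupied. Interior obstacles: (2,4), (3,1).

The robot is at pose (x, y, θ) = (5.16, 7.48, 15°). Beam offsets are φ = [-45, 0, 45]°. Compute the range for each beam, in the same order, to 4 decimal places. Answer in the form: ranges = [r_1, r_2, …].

beam 1: φ=-45°, α=330°
  cosα=0.8660 sinα=-0.5000 | (5,7) | tMaxX 0.9699 tMaxY 0.9600 | tΔX 1.1547 tΔY 2.0000
    t=0.9600 [y] (5,6)
    t=0.9699 [x] (6,6)
    t=2.1246 [x] (7,6)
    t=2.9600 [y] (7,5)
    t=3.2793 [x] (8,5) — stop
  → r_1 = 3.2793
beam 2: φ=0°, α=15°
  cosα=0.9659 sinα=0.2588 | (5,7) | tMaxX 0.8696 tMaxY 2.0091 | tΔX 1.0353 tΔY 3.8637
    t=0.8696 [x] (6,7)
    t=1.9049 [x] (7,7)
    t=2.0091 [y] (7,8) — stop
  → r_2 = 2.0091
beam 3: φ=45°, α=60°
  cosα=0.5000 sinα=0.8660 | (5,7) | tMaxX 1.6800 tMaxY 0.6004 | tΔX 2.0000 tΔY 1.1547
    t=0.6004 [y] (5,8) — stop
  → r_3 = 0.6004

ranges = [3.2793, 2.0091, 0.6004]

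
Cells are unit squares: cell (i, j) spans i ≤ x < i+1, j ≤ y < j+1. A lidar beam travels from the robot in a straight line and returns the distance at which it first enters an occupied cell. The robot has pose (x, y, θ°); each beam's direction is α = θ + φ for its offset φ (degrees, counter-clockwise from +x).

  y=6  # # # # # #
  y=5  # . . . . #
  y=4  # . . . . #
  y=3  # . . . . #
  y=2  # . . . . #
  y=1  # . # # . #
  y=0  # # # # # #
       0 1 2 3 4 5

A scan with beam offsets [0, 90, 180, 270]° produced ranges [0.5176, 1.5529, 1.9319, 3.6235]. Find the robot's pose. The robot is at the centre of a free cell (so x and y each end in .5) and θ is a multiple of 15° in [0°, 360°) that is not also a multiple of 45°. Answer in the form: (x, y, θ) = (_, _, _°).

Enumerate (i+0.5, j+0.5, θ) over the 18 free cells and 16 admissible headings. For each, cast all 4 beams and compare to the given ranges.
  (4.5, 1.5, 75°): beam 1 = 1.9319 ≠ 0.5176 ✗
  (3.5, 2.5, 300°): beam 1 = 0.5774 ≠ 0.5176 ✗
  (3.5, 4.5, 210°): beam 1 = 2.8868 ≠ 0.5176 ✗
  …
  (1.5, 2.5, 165°): r_1=0.5176, r_2=1.5529, r_3=1.9319, r_4=3.6235 — all match ✓
Only this pose fits every beam.

(x, y, θ) = (1.5, 2.5, 165°)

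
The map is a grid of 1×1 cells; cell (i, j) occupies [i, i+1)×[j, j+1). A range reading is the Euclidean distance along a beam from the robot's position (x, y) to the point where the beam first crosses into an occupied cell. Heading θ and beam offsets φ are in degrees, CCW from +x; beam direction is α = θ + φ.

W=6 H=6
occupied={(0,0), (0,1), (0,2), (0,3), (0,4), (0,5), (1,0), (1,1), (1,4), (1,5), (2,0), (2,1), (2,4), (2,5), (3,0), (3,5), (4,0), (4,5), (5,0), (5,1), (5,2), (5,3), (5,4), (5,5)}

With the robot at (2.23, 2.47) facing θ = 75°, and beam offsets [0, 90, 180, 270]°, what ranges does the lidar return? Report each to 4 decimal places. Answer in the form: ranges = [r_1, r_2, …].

ranges = [1.5840, 1.2734, 0.4866, 2.8677]

beam 1: φ=0°, α=75°
  d=(0.2588,0.9659)  start (2,2)  tX=2.9751 tY=0.5487  stride 1/|dx|=3.8637 1/|dy|=1.0353
    cross y-line → (2,3), t=0.5487
    cross y-line → (2,4), t=1.5840 (wall)
  → r_1 = 1.5840
beam 2: φ=90°, α=165°
  d=(-0.9659,0.2588)  start (2,2)  tX=0.2381 tY=2.0478  stride 1/|dx|=1.0353 1/|dy|=3.8637
    cross x-line → (1,2), t=0.2381
    cross x-line → (0,2), t=1.2734 (wall)
  → r_2 = 1.2734
beam 3: φ=180°, α=255°
  d=(-0.2588,-0.9659)  start (2,2)  tX=0.8887 tY=0.4866  stride 1/|dx|=3.8637 1/|dy|=1.0353
    cross y-line → (2,1), t=0.4866 (wall)
  → r_3 = 0.4866
beam 4: φ=270°, α=345°
  d=(0.9659,-0.2588)  start (2,2)  tX=0.7972 tY=1.8159  stride 1/|dx|=1.0353 1/|dy|=3.8637
    cross x-line → (3,2), t=0.7972
    cross y-line → (3,1), t=1.8159
    cross x-line → (4,1), t=1.8324
    cross x-line → (5,1), t=2.8677 (wall)
  → r_4 = 2.8677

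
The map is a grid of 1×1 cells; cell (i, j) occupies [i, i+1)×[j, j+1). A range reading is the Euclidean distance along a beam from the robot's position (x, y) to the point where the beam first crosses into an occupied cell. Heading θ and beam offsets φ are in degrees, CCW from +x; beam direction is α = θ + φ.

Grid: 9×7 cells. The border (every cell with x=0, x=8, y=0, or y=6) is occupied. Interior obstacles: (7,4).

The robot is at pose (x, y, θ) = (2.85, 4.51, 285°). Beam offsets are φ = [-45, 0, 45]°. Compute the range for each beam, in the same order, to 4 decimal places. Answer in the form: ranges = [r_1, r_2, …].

ranges = [3.7000, 3.6338, 5.9467]

beam 1: φ=-45°, α=240°
  dir = (cos 240°, sin 240°) = (-0.5000, -0.8660); from cell (2,4)
  next x-line at t=1.7000, next y-line at t=0.5889; Δt_x=2.0000, Δt_y=1.1547
    y: enter (2,3) at t=0.5889
    x: enter (1,3) at t=1.7000
    y: enter (1,2) at t=1.7436
    y: enter (1,1) at t=2.8983
    x: enter (0,1) at t=3.7000 ← occupied
  → r_1 = 3.7000
beam 2: φ=0°, α=285°
  dir = (cos 285°, sin 285°) = (0.2588, -0.9659); from cell (2,4)
  next x-line at t=0.5796, next y-line at t=0.5280; Δt_x=3.8637, Δt_y=1.0353
    y: enter (2,3) at t=0.5280
    x: enter (3,3) at t=0.5796
    y: enter (3,2) at t=1.5633
    y: enter (3,1) at t=2.5985
    y: enter (3,0) at t=3.6338 ← occupied
  → r_2 = 3.6338
beam 3: φ=45°, α=330°
  dir = (cos 330°, sin 330°) = (0.8660, -0.5000); from cell (2,4)
  next x-line at t=0.1732, next y-line at t=1.0200; Δt_x=1.1547, Δt_y=2.0000
    x: enter (3,4) at t=0.1732
    y: enter (3,3) at t=1.0200
    x: enter (4,3) at t=1.3279
    x: enter (5,3) at t=2.4826
    y: enter (5,2) at t=3.0200
    x: enter (6,2) at t=3.6373
    x: enter (7,2) at t=4.7920
    y: enter (7,1) at t=5.0200
    x: enter (8,1) at t=5.9467 ← occupied
  → r_3 = 5.9467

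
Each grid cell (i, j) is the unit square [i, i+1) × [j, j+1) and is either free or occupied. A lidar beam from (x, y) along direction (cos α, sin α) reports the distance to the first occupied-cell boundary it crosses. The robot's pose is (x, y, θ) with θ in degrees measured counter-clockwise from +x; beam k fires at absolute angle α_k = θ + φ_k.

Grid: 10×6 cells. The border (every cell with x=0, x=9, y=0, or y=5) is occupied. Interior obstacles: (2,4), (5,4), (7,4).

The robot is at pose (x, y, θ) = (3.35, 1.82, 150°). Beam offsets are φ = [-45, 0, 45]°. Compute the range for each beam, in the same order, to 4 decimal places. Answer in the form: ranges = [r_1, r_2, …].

ranges = [2.2569, 2.7135, 2.4329]

beam 1: φ=-45°, α=105°
  dir = (cos 105°, sin 105°) = (-0.2588, 0.9659); from cell (3,1)
  next x-line at t=1.3523, next y-line at t=0.1863; Δt_x=3.8637, Δt_y=1.0353
    y: enter (3,2) at t=0.1863
    y: enter (3,3) at t=1.2216
    x: enter (2,3) at t=1.3523
    y: enter (2,4) at t=2.2569 ← occupied
  → r_1 = 2.2569
beam 2: φ=0°, α=150°
  dir = (cos 150°, sin 150°) = (-0.8660, 0.5000); from cell (3,1)
  next x-line at t=0.4041, next y-line at t=0.3600; Δt_x=1.1547, Δt_y=2.0000
    y: enter (3,2) at t=0.3600
    x: enter (2,2) at t=0.4041
    x: enter (1,2) at t=1.5588
    y: enter (1,3) at t=2.3600
    x: enter (0,3) at t=2.7135 ← occupied
  → r_2 = 2.7135
beam 3: φ=45°, α=195°
  dir = (cos 195°, sin 195°) = (-0.9659, -0.2588); from cell (3,1)
  next x-line at t=0.3623, next y-line at t=3.1682; Δt_x=1.0353, Δt_y=3.8637
    x: enter (2,1) at t=0.3623
    x: enter (1,1) at t=1.3976
    x: enter (0,1) at t=2.4329 ← occupied
  → r_3 = 2.4329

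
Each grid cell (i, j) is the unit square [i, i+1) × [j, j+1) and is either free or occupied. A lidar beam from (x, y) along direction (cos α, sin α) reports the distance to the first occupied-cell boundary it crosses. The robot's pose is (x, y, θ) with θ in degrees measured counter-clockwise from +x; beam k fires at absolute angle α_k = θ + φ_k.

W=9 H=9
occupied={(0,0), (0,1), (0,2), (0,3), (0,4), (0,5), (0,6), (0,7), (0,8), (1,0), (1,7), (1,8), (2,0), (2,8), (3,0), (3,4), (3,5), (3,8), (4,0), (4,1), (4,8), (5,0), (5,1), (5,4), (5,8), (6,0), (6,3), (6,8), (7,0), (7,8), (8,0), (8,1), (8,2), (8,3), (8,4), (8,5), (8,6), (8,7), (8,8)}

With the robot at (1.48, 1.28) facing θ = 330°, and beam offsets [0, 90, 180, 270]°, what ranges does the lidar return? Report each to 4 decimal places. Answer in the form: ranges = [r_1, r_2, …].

beam 1: φ=0°, α=330°
  cosα=0.8660 sinα=-0.5000 | (1,1) | tMaxX 0.6004 tMaxY 0.5600 | tΔX 1.1547 tΔY 2.0000
    t=0.5600 [y] (1,0) — stop
  → r_1 = 0.5600
beam 2: φ=90°, α=60°
  cosα=0.5000 sinα=0.8660 | (1,1) | tMaxX 1.0400 tMaxY 0.8314 | tΔX 2.0000 tΔY 1.1547
    t=0.8314 [y] (1,2)
    t=1.0400 [x] (2,2)
    t=1.9861 [y] (2,3)
    t=3.0400 [x] (3,3)
    t=3.1408 [y] (3,4) — stop
  → r_2 = 3.1408
beam 3: φ=180°, α=150°
  cosα=-0.8660 sinα=0.5000 | (1,1) | tMaxX 0.5543 tMaxY 1.4400 | tΔX 1.1547 tΔY 2.0000
    t=0.5543 [x] (0,1) — stop
  → r_3 = 0.5543
beam 4: φ=270°, α=240°
  cosα=-0.5000 sinα=-0.8660 | (1,1) | tMaxX 0.9600 tMaxY 0.3233 | tΔX 2.0000 tΔY 1.1547
    t=0.3233 [y] (1,0) — stop
  → r_4 = 0.3233

ranges = [0.5600, 3.1408, 0.5543, 0.3233]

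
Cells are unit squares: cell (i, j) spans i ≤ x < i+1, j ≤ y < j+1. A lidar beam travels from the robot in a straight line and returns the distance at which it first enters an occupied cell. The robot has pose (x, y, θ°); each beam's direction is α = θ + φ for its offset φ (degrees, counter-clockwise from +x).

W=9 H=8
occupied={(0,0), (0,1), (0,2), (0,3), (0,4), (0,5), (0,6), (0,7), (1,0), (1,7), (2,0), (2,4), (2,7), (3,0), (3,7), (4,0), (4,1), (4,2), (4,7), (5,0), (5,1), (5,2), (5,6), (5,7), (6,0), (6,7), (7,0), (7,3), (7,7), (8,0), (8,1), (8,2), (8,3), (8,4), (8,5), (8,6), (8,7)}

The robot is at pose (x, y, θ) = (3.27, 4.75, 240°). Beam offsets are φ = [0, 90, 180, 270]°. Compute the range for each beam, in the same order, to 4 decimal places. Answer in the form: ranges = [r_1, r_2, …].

beam 1: φ=0°, α=240°
  direction (-0.5000, -0.8660); cell (3,4); t to first gridline: x 0.5400, y 0.8660 (then +2.0000 / +1.1547)
    (2,4) via x @ 0.5400  # hit
  → r_1 = 0.5400
beam 2: φ=90°, α=330°
  direction (0.8660, -0.5000); cell (3,4); t to first gridline: x 0.8429, y 1.5000 (then +1.1547 / +2.0000)
    (4,4) via x @ 0.8429
    (4,3) via y @ 1.5000
    (5,3) via x @ 1.9976
    (6,3) via x @ 3.1523
    (6,2) via y @ 3.5000
    (7,2) via x @ 4.3070
    (8,2) via x @ 5.4617  # hit
  → r_2 = 5.4617
beam 3: φ=180°, α=60°
  direction (0.5000, 0.8660); cell (3,4); t to first gridline: x 1.4600, y 0.2887 (then +2.0000 / +1.1547)
    (3,5) via y @ 0.2887
    (3,6) via y @ 1.4434
    (4,6) via x @ 1.4600
    (4,7) via y @ 2.5981  # hit
  → r_3 = 2.5981
beam 4: φ=270°, α=150°
  direction (-0.8660, 0.5000); cell (3,4); t to first gridline: x 0.3118, y 0.5000 (then +1.1547 / +2.0000)
    (2,4) via x @ 0.3118  # hit
  → r_4 = 0.3118

ranges = [0.5400, 5.4617, 2.5981, 0.3118]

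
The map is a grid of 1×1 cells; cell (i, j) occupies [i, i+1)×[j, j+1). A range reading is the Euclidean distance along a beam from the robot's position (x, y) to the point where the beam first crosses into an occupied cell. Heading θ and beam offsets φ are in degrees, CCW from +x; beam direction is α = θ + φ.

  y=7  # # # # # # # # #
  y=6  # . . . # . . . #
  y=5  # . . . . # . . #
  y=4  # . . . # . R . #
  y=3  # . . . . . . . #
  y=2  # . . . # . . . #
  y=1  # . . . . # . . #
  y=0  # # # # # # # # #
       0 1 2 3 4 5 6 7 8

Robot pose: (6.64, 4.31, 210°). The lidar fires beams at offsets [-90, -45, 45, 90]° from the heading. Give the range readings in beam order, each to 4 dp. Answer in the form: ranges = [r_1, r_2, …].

ranges = [1.2800, 1.6979, 2.4728, 2.7200]

beam 1: φ=-90°, α=120°
  d=(-0.5000,0.8660)  start (6,4)  tX=1.2800 tY=0.7967  stride 1/|dx|=2.0000 1/|dy|=1.1547
    cross y-line → (6,5), t=0.7967
    cross x-line → (5,5), t=1.2800 (wall)
  → r_1 = 1.2800
beam 2: φ=-45°, α=165°
  d=(-0.9659,0.2588)  start (6,4)  tX=0.6626 tY=2.6660  stride 1/|dx|=1.0353 1/|dy|=3.8637
    cross x-line → (5,4), t=0.6626
    cross x-line → (4,4), t=1.6979 (wall)
  → r_2 = 1.6979
beam 3: φ=45°, α=255°
  d=(-0.2588,-0.9659)  start (6,4)  tX=2.4728 tY=0.3209  stride 1/|dx|=3.8637 1/|dy|=1.0353
    cross y-line → (6,3), t=0.3209
    cross y-line → (6,2), t=1.3562
    cross y-line → (6,1), t=2.3915
    cross x-line → (5,1), t=2.4728 (wall)
  → r_3 = 2.4728
beam 4: φ=90°, α=300°
  d=(0.5000,-0.8660)  start (6,4)  tX=0.7200 tY=0.3580  stride 1/|dx|=2.0000 1/|dy|=1.1547
    cross y-line → (6,3), t=0.3580
    cross x-line → (7,3), t=0.7200
    cross y-line → (7,2), t=1.5127
    cross y-line → (7,1), t=2.6674
    cross x-line → (8,1), t=2.7200 (wall)
  → r_4 = 2.7200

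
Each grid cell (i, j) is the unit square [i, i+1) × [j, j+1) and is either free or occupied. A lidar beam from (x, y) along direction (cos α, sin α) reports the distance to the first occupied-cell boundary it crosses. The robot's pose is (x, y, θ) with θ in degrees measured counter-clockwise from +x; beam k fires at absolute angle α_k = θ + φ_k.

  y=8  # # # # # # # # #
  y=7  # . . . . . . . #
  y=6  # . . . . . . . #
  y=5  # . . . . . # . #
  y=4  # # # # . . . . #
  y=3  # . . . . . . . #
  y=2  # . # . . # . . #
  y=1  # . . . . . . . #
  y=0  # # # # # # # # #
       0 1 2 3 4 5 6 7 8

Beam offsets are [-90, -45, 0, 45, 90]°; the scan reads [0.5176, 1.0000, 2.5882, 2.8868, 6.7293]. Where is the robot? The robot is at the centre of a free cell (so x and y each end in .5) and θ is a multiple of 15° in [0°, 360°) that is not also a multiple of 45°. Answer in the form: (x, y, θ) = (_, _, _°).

The pose lattice has 43·16 = 688 candidates. Test each by forward raycasting.
  (1.5, 5.5, 30°): beam 1 = 0.5774 ≠ 0.5176 ✗
  (7.5, 2.5, 285°): beam 1 = 1.5529 ≠ 0.5176 ✗
  (5.5, 6.5, 75°): beam 1 = 2.5882 ≠ 0.5176 ✗
  …
  (3.5, 7.5, 195°): r_1=0.5176, r_2=1.0000, r_3=2.5882, r_4=2.8868, r_5=6.7293 — all match ✓
Unique over the lattice → pose = (3.5, 7.5, 195°).

(x, y, θ) = (3.5, 7.5, 195°)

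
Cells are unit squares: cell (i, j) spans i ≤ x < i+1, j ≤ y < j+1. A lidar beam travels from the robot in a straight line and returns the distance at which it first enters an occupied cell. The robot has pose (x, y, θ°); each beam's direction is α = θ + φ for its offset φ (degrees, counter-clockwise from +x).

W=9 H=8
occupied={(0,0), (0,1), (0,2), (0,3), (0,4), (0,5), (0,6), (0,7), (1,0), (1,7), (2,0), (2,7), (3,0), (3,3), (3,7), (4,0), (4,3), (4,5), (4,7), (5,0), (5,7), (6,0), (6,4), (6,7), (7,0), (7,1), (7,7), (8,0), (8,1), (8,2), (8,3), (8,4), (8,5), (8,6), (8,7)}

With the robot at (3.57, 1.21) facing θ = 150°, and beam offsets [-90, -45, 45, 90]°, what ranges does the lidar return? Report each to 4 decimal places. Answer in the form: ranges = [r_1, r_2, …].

ranges = [2.0669, 1.8531, 0.8114, 0.2425]

beam 1: φ=-90°, α=60°
  cosα=0.5000 sinα=0.8660 | (3,1) | tMaxX 0.8600 tMaxY 0.9122 | tΔX 2.0000 tΔY 1.1547
    t=0.8600 [x] (4,1)
    t=0.9122 [y] (4,2)
    t=2.0669 [y] (4,3) — stop
  → r_1 = 2.0669
beam 2: φ=-45°, α=105°
  cosα=-0.2588 sinα=0.9659 | (3,1) | tMaxX 2.2023 tMaxY 0.8179 | tΔX 3.8637 tΔY 1.0353
    t=0.8179 [y] (3,2)
    t=1.8531 [y] (3,3) — stop
  → r_2 = 1.8531
beam 3: φ=45°, α=195°
  cosα=-0.9659 sinα=-0.2588 | (3,1) | tMaxX 0.5901 tMaxY 0.8114 | tΔX 1.0353 tΔY 3.8637
    t=0.5901 [x] (2,1)
    t=0.8114 [y] (2,0) — stop
  → r_3 = 0.8114
beam 4: φ=90°, α=240°
  cosα=-0.5000 sinα=-0.8660 | (3,1) | tMaxX 1.1400 tMaxY 0.2425 | tΔX 2.0000 tΔY 1.1547
    t=0.2425 [y] (3,0) — stop
  → r_4 = 0.2425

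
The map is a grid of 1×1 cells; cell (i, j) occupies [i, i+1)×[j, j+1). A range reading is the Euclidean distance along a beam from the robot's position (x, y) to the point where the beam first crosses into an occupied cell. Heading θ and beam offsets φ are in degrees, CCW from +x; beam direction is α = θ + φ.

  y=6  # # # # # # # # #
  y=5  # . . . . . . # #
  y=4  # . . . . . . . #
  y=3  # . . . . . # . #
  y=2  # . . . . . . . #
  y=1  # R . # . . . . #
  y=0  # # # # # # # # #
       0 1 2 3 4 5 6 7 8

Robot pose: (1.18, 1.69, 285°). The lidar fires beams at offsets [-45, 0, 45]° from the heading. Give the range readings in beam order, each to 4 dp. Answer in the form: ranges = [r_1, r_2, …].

beam 1: φ=-45°, α=240°
  cosα=-0.5000 sinα=-0.8660 | (1,1) | tMaxX 0.3600 tMaxY 0.7967 | tΔX 2.0000 tΔY 1.1547
    t=0.3600 [x] (0,1) — stop
  → r_1 = 0.3600
beam 2: φ=0°, α=285°
  cosα=0.2588 sinα=-0.9659 | (1,1) | tMaxX 3.1682 tMaxY 0.7143 | tΔX 3.8637 tΔY 1.0353
    t=0.7143 [y] (1,0) — stop
  → r_2 = 0.7143
beam 3: φ=45°, α=330°
  cosα=0.8660 sinα=-0.5000 | (1,1) | tMaxX 0.9469 tMaxY 1.3800 | tΔX 1.1547 tΔY 2.0000
    t=0.9469 [x] (2,1)
    t=1.3800 [y] (2,0) — stop
  → r_3 = 1.3800

ranges = [0.3600, 0.7143, 1.3800]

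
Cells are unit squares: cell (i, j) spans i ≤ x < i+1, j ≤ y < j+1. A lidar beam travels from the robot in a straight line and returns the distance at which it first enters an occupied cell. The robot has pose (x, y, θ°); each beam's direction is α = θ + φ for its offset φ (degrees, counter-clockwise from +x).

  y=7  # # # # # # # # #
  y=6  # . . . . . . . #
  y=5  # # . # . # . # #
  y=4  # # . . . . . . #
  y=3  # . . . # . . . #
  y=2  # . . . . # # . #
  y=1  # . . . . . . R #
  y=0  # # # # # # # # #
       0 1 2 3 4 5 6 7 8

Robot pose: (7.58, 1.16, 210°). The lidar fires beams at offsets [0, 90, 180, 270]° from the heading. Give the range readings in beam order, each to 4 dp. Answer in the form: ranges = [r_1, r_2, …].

beam 1: φ=0°, α=210°
  dir = (cos 210°, sin 210°) = (-0.8660, -0.5000); from cell (7,1)
  next x-line at t=0.6697, next y-line at t=0.3200; Δt_x=1.1547, Δt_y=2.0000
    y: enter (7,0) at t=0.3200 ← occupied
  → r_1 = 0.3200
beam 2: φ=90°, α=300°
  dir = (cos 300°, sin 300°) = (0.5000, -0.8660); from cell (7,1)
  next x-line at t=0.8400, next y-line at t=0.1848; Δt_x=2.0000, Δt_y=1.1547
    y: enter (7,0) at t=0.1848 ← occupied
  → r_2 = 0.1848
beam 3: φ=180°, α=30°
  dir = (cos 30°, sin 30°) = (0.8660, 0.5000); from cell (7,1)
  next x-line at t=0.4850, next y-line at t=1.6800; Δt_x=1.1547, Δt_y=2.0000
    x: enter (8,1) at t=0.4850 ← occupied
  → r_3 = 0.4850
beam 4: φ=270°, α=120°
  dir = (cos 120°, sin 120°) = (-0.5000, 0.8660); from cell (7,1)
  next x-line at t=1.1600, next y-line at t=0.9699; Δt_x=2.0000, Δt_y=1.1547
    y: enter (7,2) at t=0.9699
    x: enter (6,2) at t=1.1600 ← occupied
  → r_4 = 1.1600

ranges = [0.3200, 0.1848, 0.4850, 1.1600]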